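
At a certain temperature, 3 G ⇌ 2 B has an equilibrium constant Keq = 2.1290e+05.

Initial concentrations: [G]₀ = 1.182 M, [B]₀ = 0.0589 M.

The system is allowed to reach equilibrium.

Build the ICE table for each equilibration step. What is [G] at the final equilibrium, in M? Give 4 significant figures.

Q₀ = 0.002101 vs Keq = 2.1290e+05 ⇒ Q<K, forward
Step 1:
                   G          B
  init         1.182     0.0589
  Δ           -1.167     0.7781
  eq         0.01487      0.837
  solve Keq expr → x = 0.389; check Q = 2.1290e+05

[G]_eq = 0.01487 M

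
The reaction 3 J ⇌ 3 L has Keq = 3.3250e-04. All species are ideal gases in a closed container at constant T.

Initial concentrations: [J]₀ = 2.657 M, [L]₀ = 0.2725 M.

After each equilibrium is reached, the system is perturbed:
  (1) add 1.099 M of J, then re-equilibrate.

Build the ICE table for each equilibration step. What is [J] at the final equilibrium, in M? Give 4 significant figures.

Q₀ = 0.001079 vs Keq = 3.3250e-04 ⇒ Q>K, reverse
Step 1:
                  J         L
  Initial     2.657    0.2725
  Change     0.0827   -0.0827
  Equil        2.74    0.1898
  solve Keq expr → x = -0.02757; check Q = 3.3250e-04
Then add 1.099 M of J.
Step 2:
                  J         L
  Initial     3.839    0.1898
  Change    -0.0712    0.0712
  Equil       3.767     0.261
  solve Keq expr → x = 0.02373; check Q = 3.3250e-04

[J]_eq = 3.767 M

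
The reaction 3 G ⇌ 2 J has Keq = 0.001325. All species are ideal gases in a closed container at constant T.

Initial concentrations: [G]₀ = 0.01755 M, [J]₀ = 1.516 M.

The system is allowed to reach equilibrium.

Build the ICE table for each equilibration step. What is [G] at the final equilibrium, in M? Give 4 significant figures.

[G]_eq = 2.123 M

Q₀ = 4.2517e+05 vs Keq = 0.001325 ⇒ Q>K, reverse
Step 1:
                   G          J
  init       0.01755      1.516
  Δ            2.105     -1.403
  eq           2.123     0.1126
  solve Keq expr → x = -0.7017; check Q = 0.001325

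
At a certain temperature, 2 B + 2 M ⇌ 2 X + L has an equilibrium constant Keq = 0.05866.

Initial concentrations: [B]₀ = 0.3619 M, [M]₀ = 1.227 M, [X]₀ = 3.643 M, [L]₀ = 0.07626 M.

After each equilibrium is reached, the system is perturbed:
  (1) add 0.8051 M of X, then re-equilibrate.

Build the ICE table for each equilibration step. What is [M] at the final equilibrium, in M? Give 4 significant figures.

[M]_eq = 1.376 M

Q₀ = 5.133 vs Keq = 0.05866 ⇒ Q>K, reverse
Step 1:
                   B          M          X          L
  I           0.3619      1.227      3.643    0.07626
  C           0.1478     0.1478    -0.1478    -0.0739
  E           0.5097      1.375      3.495   0.002358
  solve Keq expr → x = -0.0739; check Q = 0.05866
Then add 0.8051 M of X.
Step 2:
                   B          M          X          L
  I           0.5097      1.375        4.3   0.002358
  C         0.001572   0.001572  -0.001572 -7.8587e-04
  E           0.5113      1.376      4.299   0.001572
  solve Keq expr → x = -7.8587e-04; check Q = 0.05866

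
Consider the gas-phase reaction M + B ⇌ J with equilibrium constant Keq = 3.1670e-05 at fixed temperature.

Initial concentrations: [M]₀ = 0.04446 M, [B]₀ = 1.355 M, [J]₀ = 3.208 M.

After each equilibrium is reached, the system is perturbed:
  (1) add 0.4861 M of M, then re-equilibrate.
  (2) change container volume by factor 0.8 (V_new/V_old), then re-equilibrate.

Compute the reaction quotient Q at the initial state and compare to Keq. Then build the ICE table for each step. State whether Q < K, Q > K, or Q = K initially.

Q₀ = 53.25; Q > K (proceeds reverse)

Q₀ = 53.25 vs Keq = 3.1670e-05 ⇒ Q>K, reverse
Step 1:
                   M          B          J
  init       0.04446      1.355      3.208
  Δ            3.208      3.208     -3.208
  eq           3.252      4.563 4.6990e-04
  solve Keq expr → x = -3.208; check Q = 3.1670e-05
Then add 0.4861 M of M.
Step 2:
                   M          B          J
  init         3.738      4.563 4.6990e-04
  Δ       -7.0221e-05 -7.0221e-05 7.0221e-05
  eq           3.738      4.562 5.4012e-04
  solve Keq expr → x = 7.0221e-05; check Q = 3.1670e-05
Then change container volume by factor 0.8 (V_new/V_old).
Step 3:
                   M          B          J
  init         4.673      5.703 6.7515e-04
  Δ       -1.6873e-04 -1.6873e-04 1.6873e-04
  eq           4.672      5.703 8.4388e-04
  solve Keq expr → x = 1.6873e-04; check Q = 3.1670e-05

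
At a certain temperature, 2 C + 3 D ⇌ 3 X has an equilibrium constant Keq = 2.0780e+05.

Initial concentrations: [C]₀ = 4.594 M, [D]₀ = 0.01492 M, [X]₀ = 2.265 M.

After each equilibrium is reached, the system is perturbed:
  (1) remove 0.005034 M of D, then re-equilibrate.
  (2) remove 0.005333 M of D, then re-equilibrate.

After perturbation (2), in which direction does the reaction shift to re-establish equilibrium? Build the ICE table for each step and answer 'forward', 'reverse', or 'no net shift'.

Q₀ = 1.6577e+05 vs Keq = 2.0780e+05 ⇒ Q<K, forward
Step 1:
                   C          D          X
  Initial      4.594    0.01492      2.265
  Change  -7.1630e-04  -0.001074   0.001074
  Equil        4.593    0.01385      2.266
  solve Keq expr → x = 3.5815e-04; check Q = 2.0780e+05
Then remove 0.005034 M of D.
Step 2:
                   C          D          X
  Initial      4.593   0.008812      2.266
  Change    0.003331   0.004997  -0.004997
  Equil        4.597    0.01381      2.261
  solve Keq expr → x = -0.001666; check Q = 2.0780e+05
Then remove 0.005333 M of D.
Step 3:
                   C          D          X
  Initial      4.597   0.008475      2.261
  Change    0.003529   0.005294  -0.005294
  Equil          4.6    0.01377      2.256
  solve Keq expr → x = -0.001765; check Q = 2.0780e+05

Direction: reverse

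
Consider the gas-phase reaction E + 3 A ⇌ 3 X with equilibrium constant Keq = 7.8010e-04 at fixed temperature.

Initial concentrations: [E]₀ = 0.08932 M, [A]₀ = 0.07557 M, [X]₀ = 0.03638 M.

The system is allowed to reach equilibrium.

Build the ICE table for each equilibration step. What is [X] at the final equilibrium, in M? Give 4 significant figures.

[X]_eq = 0.004586 M

Q₀ = 1.249 vs Keq = 7.8010e-04 ⇒ Q>K, reverse
Step 1:
                    E           A           X
  init        0.08932     0.07557     0.03638
  Δ            0.0106     0.03179    -0.03179
  eq          0.09992      0.1074    0.004586
  solve Keq expr → x = -0.0106; check Q = 7.8010e-04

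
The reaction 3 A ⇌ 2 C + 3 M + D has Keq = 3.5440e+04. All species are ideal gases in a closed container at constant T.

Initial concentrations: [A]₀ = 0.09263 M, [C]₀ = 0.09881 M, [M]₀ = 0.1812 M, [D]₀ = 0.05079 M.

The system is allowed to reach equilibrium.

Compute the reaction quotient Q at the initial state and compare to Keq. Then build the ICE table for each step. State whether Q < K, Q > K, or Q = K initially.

Q₀ = 0.003712 vs Keq = 3.5440e+04 ⇒ Q<K, forward
Step 1:
                  A         C         M         D
  Initial   0.09263   0.09881    0.1812   0.05079
  Change   -0.09157   0.06105   0.09157   0.03052
  Equil     0.00106    0.1599    0.2728   0.08131
  solve Keq expr → x = 0.03052; check Q = 3.5440e+04

Q₀ = 0.003712; Q < K (proceeds forward)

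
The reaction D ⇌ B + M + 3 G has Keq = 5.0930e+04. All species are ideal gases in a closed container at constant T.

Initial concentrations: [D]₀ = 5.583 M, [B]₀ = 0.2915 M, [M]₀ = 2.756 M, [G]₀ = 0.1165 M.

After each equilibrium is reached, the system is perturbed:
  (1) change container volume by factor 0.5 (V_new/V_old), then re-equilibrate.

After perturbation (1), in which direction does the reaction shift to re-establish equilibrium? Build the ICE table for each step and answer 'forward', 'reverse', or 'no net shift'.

Direction: reverse

Q₀ = 2.2752e-04 vs Keq = 5.0930e+04 ⇒ Q<K, forward
Step 1:
                   D          B          M          G
  Initial      5.583     0.2915      2.756     0.1165
  Change      -4.251      4.251      4.251      12.75
  Equil        1.332      4.542      7.007      12.87
  solve Keq expr → x = 4.251; check Q = 5.0930e+04
Then change container volume by factor 0.5 (V_new/V_old).
Step 2:
                   D          B          M          G
  Initial      2.664      9.085      14.01      25.74
  Change       3.088     -3.088     -3.088     -9.264
  Equil        5.752      5.997      10.93      16.47
  solve Keq expr → x = -3.088; check Q = 5.0930e+04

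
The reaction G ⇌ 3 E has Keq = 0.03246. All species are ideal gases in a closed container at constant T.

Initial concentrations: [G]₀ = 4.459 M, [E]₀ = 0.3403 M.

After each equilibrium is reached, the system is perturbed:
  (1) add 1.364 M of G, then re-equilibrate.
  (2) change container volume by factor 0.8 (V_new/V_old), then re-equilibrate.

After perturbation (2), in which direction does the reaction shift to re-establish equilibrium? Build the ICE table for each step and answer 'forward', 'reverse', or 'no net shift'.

Direction: reverse

Q₀ = 0.008838 vs Keq = 0.03246 ⇒ Q<K, forward
Step 1:
                   G          E
  I            4.459     0.3403
  C         -0.06078     0.1823
  E            4.398     0.5226
  solve Keq expr → x = 0.06078; check Q = 0.03246
Then add 1.364 M of G.
Step 2:
                   G          E
  I            5.762     0.5226
  C         -0.01624    0.04871
  E            5.746     0.5714
  solve Keq expr → x = 0.01624; check Q = 0.03246
Then change container volume by factor 0.8 (V_new/V_old).
Step 3:
                   G          E
  I            7.182     0.7142
  C           0.0326   -0.09779
  E            7.215     0.6164
  solve Keq expr → x = -0.0326; check Q = 0.03246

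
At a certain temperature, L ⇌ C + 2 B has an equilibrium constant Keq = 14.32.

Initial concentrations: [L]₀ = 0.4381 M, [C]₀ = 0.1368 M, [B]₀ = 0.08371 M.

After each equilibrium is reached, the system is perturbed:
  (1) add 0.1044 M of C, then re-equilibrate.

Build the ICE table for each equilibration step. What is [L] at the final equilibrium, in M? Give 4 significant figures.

Q₀ = 0.002188 vs Keq = 14.32 ⇒ Q<K, forward
Step 1:
                   L          C          B
  Initial     0.4381     0.1368    0.08371
  Change     -0.4074     0.4074     0.8148
  Equil      0.03068     0.5442     0.8985
  solve Keq expr → x = 0.4074; check Q = 14.32
Then add 0.1044 M of C.
Step 2:
                   L          C          B
  Initial    0.03068     0.6486     0.8985
  Change    0.004836  -0.004836  -0.009673
  Equil      0.03552     0.6438     0.8889
  solve Keq expr → x = -0.004836; check Q = 14.32

[L]_eq = 0.03552 M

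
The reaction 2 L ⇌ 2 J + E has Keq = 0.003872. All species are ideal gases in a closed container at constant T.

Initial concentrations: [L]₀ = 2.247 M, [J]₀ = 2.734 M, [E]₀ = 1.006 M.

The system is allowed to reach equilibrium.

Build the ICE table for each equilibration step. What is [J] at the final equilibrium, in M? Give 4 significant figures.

Q₀ = 1.489 vs Keq = 0.003872 ⇒ Q>K, reverse
Step 1:
                   L          J          E
  I            2.247      2.734      1.006
  C            1.847     -1.847    -0.9235
  E            4.094      0.887    0.08249
  solve Keq expr → x = -0.9235; check Q = 0.003872

[J]_eq = 0.887 M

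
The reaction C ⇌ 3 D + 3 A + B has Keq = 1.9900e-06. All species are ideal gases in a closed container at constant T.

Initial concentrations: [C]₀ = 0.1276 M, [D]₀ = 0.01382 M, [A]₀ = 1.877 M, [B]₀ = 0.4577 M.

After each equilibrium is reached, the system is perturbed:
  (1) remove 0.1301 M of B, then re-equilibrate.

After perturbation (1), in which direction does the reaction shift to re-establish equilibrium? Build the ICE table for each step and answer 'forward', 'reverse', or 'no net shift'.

Direction: forward

Q₀ = 6.2611e-05 vs Keq = 1.9900e-06 ⇒ Q>K, reverse
Step 1:
                    C           D           A           B
  I            0.1276     0.01382       1.877      0.4577
  C          0.003125   -0.009375   -0.009375   -0.003125
  E            0.1307    0.004445       1.868      0.4546
  solve Keq expr → x = -0.003125; check Q = 1.9900e-06
Then remove 0.1301 M of B.
Step 2:
                    C           D           A           B
  I            0.1307    0.004445       1.868      0.3245
  C       -1.7475e-04  5.2425e-04  5.2425e-04  1.7475e-04
  E            0.1306     0.00497       1.868      0.3246
  solve Keq expr → x = 1.7475e-04; check Q = 1.9900e-06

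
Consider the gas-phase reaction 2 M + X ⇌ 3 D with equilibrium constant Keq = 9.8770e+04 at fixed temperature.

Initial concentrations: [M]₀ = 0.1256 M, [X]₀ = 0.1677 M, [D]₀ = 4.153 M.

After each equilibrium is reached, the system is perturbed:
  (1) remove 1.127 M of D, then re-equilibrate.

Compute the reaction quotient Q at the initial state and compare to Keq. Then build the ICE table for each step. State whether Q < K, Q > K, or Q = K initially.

Q₀ = 2.7075e+04; Q < K (proceeds forward)

Q₀ = 2.7075e+04 vs Keq = 9.8770e+04 ⇒ Q<K, forward
Step 1:
                   M          X          D
  Initial     0.1256     0.1677      4.153
  Change    -0.05203   -0.02602    0.07805
  Equil      0.07357     0.1417      4.231
  solve Keq expr → x = 0.02602; check Q = 9.8770e+04
Then remove 1.127 M of D.
Step 2:
                   M          X          D
  Initial    0.07357     0.1417      3.104
  Change    -0.02436   -0.01218    0.03654
  Equil      0.04921     0.1295      3.141
  solve Keq expr → x = 0.01218; check Q = 9.8770e+04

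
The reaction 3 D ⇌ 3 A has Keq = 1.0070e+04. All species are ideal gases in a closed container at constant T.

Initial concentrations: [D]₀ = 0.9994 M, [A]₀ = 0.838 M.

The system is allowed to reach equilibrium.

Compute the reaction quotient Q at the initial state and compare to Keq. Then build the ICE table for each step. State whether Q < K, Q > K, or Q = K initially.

Q₀ = 0.5895; Q < K (proceeds forward)

Q₀ = 0.5895 vs Keq = 1.0070e+04 ⇒ Q<K, forward
Step 1:
                  D         A
  init       0.9994     0.838
  Δ         -0.9181    0.9181
  eq        0.08132     1.756
  solve Keq expr → x = 0.306; check Q = 1.0070e+04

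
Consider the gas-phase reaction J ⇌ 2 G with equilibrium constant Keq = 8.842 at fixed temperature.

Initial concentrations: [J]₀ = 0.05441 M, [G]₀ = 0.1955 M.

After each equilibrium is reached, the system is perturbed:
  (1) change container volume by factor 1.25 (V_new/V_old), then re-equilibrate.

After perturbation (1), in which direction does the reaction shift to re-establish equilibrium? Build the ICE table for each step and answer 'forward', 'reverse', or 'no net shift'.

Direction: forward

Q₀ = 0.7024 vs Keq = 8.842 ⇒ Q<K, forward
Step 1:
                    J           G
  Initial     0.05441      0.1955
  Change     -0.04517     0.09034
  Equil       0.00924      0.2858
  solve Keq expr → x = 0.04517; check Q = 8.842
Then change container volume by factor 1.25 (V_new/V_old).
Step 2:
                    J           G
  Initial    0.007392      0.2287
  Change    -0.001339    0.002678
  Equil      0.006053      0.2313
  solve Keq expr → x = 0.001339; check Q = 8.842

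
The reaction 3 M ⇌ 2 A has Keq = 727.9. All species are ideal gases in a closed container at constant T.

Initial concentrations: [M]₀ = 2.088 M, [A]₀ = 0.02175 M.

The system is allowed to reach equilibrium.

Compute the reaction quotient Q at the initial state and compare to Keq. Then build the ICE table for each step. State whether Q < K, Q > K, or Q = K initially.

Q₀ = 5.1967e-05 vs Keq = 727.9 ⇒ Q<K, forward
Step 1:
                   M          A
  Initial      2.088    0.02175
  Change      -1.954      1.303
  Equil       0.1341      1.324
  solve Keq expr → x = 0.6513; check Q = 727.9

Q₀ = 5.1967e-05; Q < K (proceeds forward)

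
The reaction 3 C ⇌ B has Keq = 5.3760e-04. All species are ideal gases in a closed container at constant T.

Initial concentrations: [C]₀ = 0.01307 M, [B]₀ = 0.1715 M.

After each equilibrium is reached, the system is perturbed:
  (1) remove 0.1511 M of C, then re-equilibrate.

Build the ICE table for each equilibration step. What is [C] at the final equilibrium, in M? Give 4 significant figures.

[C]_eq = 0.3764 M

Q₀ = 7.6813e+04 vs Keq = 5.3760e-04 ⇒ Q>K, reverse
Step 1:
                   C          B
  init       0.01307     0.1715
  Δ           0.5143    -0.1714
  eq          0.5273 7.8834e-05
  solve Keq expr → x = -0.1714; check Q = 5.3760e-04
Then remove 0.1511 M of C.
Step 2:
                   C          B
  init        0.3762 7.8834e-05
  Δ       1.5051e-04 -5.0169e-05
  eq          0.3764 2.8665e-05
  solve Keq expr → x = -5.0169e-05; check Q = 5.3760e-04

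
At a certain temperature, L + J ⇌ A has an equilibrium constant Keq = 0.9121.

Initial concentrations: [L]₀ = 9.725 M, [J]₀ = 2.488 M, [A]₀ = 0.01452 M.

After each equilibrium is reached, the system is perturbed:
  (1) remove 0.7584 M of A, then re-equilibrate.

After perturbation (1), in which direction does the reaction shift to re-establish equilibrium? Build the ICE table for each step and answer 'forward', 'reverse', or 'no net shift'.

Q₀ = 6.0010e-04 vs Keq = 0.9121 ⇒ Q<K, forward
Step 1:
                  L         J         A
  I           9.725     2.488   0.01452
  C          -2.171    -2.171     2.171
  E           7.554    0.3172     2.185
  solve Keq expr → x = 2.171; check Q = 0.9121
Then remove 0.7584 M of A.
Step 2:
                  L         J         A
  I           7.554    0.3172     1.427
  C         -0.0937   -0.0937    0.0937
  E            7.46    0.2235     1.521
  solve Keq expr → x = 0.0937; check Q = 0.9121

Direction: forward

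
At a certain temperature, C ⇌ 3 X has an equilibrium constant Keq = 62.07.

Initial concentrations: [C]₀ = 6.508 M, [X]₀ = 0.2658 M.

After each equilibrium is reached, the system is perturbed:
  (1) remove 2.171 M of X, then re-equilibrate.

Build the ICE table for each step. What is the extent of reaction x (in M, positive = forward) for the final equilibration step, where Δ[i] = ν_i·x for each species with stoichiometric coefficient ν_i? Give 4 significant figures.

Q₀ = 0.002885 vs Keq = 62.07 ⇒ Q<K, forward
Step 1:
                  C         X
  init        6.508    0.2658
  Δ          -2.079     6.237
  eq          4.429     6.502
  solve Keq expr → x = 2.079; check Q = 62.07
Then remove 2.171 M of X.
Step 2:
                  C         X
  init        4.429     4.331
  Δ         -0.6178     1.853
  eq          3.811     6.185
  solve Keq expr → x = 0.6178; check Q = 62.07

x = 0.6178 M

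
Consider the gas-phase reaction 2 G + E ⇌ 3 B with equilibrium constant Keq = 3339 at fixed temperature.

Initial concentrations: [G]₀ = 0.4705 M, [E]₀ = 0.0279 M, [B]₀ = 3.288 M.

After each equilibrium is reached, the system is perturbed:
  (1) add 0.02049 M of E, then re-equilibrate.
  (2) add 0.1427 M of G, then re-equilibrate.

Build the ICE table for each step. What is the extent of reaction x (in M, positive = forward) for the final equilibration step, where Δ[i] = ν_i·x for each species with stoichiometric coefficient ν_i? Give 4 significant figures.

x = 0.01541 M

Q₀ = 5755 vs Keq = 3339 ⇒ Q>K, reverse
Step 1:
                    G           E           B
  init         0.4705      0.0279       3.288
  Δ           0.02706     0.01353    -0.04059
  eq           0.4976     0.04143       3.247
  solve Keq expr → x = -0.01353; check Q = 3339
Then add 0.02049 M of E.
Step 2:
                    G           E           B
  init         0.4976     0.06192       3.247
  Δ          -0.02745    -0.01372     0.04117
  eq           0.4701      0.0482       3.289
  solve Keq expr → x = 0.01372; check Q = 3339
Then add 0.1427 M of G.
Step 3:
                    G           E           B
  init         0.6128      0.0482       3.289
  Δ          -0.03081    -0.01541     0.04622
  eq            0.582     0.03279       3.335
  solve Keq expr → x = 0.01541; check Q = 3339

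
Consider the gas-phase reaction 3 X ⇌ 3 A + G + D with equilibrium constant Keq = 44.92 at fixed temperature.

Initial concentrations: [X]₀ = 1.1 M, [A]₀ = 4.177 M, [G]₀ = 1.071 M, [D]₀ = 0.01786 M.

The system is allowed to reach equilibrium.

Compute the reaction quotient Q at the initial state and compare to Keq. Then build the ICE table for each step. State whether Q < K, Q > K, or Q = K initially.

Q₀ = 1.047 vs Keq = 44.92 ⇒ Q<K, forward
Step 1:
                    X           A           G           D
  init            1.1       4.177       1.071     0.01786
  Δ           -0.3831      0.3831      0.1277      0.1277
  eq           0.7169        4.56       1.199      0.1456
  solve Keq expr → x = 0.1277; check Q = 44.92

Q₀ = 1.047; Q < K (proceeds forward)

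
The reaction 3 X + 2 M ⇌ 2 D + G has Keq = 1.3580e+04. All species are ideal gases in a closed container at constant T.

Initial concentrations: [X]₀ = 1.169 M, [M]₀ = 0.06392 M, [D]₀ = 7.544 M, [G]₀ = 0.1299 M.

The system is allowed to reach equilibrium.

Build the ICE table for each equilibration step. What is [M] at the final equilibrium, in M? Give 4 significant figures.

[M]_eq = 0.02175 M

Q₀ = 1133 vs Keq = 1.3580e+04 ⇒ Q<K, forward
Step 1:
                    X           M           D           G
  Initial       1.169     0.06392       7.544      0.1299
  Change     -0.06325    -0.04217     0.04217     0.02108
  Equil         1.106     0.02175       7.586       0.151
  solve Keq expr → x = 0.02108; check Q = 1.3580e+04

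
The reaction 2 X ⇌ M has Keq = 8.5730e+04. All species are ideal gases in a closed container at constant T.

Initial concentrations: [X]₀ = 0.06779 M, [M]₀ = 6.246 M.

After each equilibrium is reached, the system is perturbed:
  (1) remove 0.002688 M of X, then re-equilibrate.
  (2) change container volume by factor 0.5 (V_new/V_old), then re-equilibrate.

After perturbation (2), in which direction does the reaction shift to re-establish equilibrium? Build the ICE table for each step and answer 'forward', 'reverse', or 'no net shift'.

Direction: forward

Q₀ = 1359 vs Keq = 8.5730e+04 ⇒ Q<K, forward
Step 1:
                  X         M
  I         0.06779     6.246
  C        -0.05923   0.02962
  E        0.008556     6.276
  solve Keq expr → x = 0.02962; check Q = 8.5730e+04
Then remove 0.002688 M of X.
Step 2:
                  X         M
  I        0.005868     6.276
  C        0.002687 -0.001344
  E        0.008555     6.274
  solve Keq expr → x = -0.001344; check Q = 8.5730e+04
Then change container volume by factor 0.5 (V_new/V_old).
Step 3:
                  X         M
  I         0.01711     12.55
  C        -0.00501  0.002505
  E          0.0121     12.55
  solve Keq expr → x = 0.002505; check Q = 8.5730e+04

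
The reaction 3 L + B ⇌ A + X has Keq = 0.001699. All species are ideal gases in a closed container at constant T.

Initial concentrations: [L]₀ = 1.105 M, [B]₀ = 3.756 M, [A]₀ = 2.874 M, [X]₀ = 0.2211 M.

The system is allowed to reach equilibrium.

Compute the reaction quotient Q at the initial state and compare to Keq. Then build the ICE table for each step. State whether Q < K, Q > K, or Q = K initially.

Q₀ = 0.1254 vs Keq = 0.001699 ⇒ Q>K, reverse
Step 1:
                   L          B          A          X
  Initial      1.105      3.756      2.874     0.2211
  Change      0.6241      0.208     -0.208     -0.208
  Equil        1.729      3.964      2.666    0.01306
  solve Keq expr → x = -0.208; check Q = 0.001699

Q₀ = 0.1254; Q > K (proceeds reverse)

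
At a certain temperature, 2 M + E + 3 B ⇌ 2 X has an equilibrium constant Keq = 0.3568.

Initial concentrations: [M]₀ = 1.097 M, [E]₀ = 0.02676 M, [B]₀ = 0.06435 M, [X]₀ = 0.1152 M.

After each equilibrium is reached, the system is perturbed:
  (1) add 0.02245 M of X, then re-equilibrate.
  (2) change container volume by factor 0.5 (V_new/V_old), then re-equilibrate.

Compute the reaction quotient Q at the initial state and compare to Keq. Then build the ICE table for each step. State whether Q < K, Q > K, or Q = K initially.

Q₀ = 1547 vs Keq = 0.3568 ⇒ Q>K, reverse
Step 1:
                    M           E           B           X
  Initial       1.097     0.02676     0.06435      0.1152
  Change      0.09652     0.04826      0.1448    -0.09652
  Equil         1.194     0.07502      0.2091     0.01868
  solve Keq expr → x = -0.04826; check Q = 0.3568
Then add 0.02245 M of X.
Step 2:
                    M           E           B           X
  Initial       1.194     0.07502      0.2091     0.04113
  Change      0.01728    0.008642     0.02593    -0.01728
  Equil         1.211     0.08366      0.2351     0.02384
  solve Keq expr → x = -0.008642; check Q = 0.3568
Then change container volume by factor 0.5 (V_new/V_old).
Step 3:
                    M           E           B           X
  Initial       2.422      0.1673      0.4701     0.04768
  Change     -0.06748    -0.03374     -0.1012     0.06748
  Equil         2.354      0.1336      0.3689      0.1152
  solve Keq expr → x = 0.03374; check Q = 0.3568

Q₀ = 1547; Q > K (proceeds reverse)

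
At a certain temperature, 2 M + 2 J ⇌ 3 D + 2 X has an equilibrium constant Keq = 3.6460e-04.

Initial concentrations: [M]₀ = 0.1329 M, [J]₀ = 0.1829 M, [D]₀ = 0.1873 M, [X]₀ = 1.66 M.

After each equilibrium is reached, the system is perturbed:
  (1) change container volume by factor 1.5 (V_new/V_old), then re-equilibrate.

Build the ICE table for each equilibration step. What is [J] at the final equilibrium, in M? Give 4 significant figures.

[J]_eq = 0.2003 M

Q₀ = 30.64 vs Keq = 3.6460e-04 ⇒ Q>K, reverse
Step 1:
                  M         J         D         X
  init       0.1329    0.1829    0.1873      1.66
  Δ          0.1185    0.1185   -0.1777   -0.1185
  eq         0.2514    0.3014  0.009585     1.542
  solve Keq expr → x = -0.05924; check Q = 3.6460e-04
Then change container volume by factor 1.5 (V_new/V_old).
Step 2:
                  M         J         D         X
  init       0.1676    0.2009   0.00639     1.028
  Δ       -5.9351e-04 -5.9351e-04 8.9027e-04 5.9351e-04
  eq          0.167    0.2003   0.00728     1.028
  solve Keq expr → x = 2.9676e-04; check Q = 3.6460e-04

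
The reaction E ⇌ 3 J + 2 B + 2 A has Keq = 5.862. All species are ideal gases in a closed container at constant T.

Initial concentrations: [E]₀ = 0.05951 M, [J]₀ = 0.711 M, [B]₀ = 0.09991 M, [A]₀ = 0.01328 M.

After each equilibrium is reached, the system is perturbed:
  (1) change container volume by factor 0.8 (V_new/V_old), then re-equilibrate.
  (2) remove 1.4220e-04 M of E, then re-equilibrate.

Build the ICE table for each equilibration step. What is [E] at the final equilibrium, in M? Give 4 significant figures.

Q₀ = 1.0632e-05 vs Keq = 5.862 ⇒ Q<K, forward
Step 1:
                   E          J          B          A
  init       0.05951      0.711    0.09991    0.01328
  Δ         -0.05941     0.1782     0.1188     0.1188
  eq      1.0014e-04     0.8892     0.2187     0.1321
  solve Keq expr → x = 0.05941; check Q = 5.862
Then change container volume by factor 0.8 (V_new/V_old).
Step 2:
                   E          J          B          A
  init    1.2518e-04      1.112     0.2734     0.1651
  Δ       3.4466e-04  -0.001034 -6.8932e-04 -6.8932e-04
  eq      4.6984e-04      1.111     0.2727     0.1644
  solve Keq expr → x = -3.4466e-04; check Q = 5.862
Then remove 1.4220e-04 M of E.
Step 3:
                   E          J          B          A
  init    3.2764e-04      1.111     0.2727     0.1644
  Δ       1.3913e-04 -4.1739e-04 -2.7826e-04 -2.7826e-04
  eq      4.6677e-04       1.11     0.2724     0.1642
  solve Keq expr → x = -1.3913e-04; check Q = 5.862

[E]_eq = 4.6677e-04 M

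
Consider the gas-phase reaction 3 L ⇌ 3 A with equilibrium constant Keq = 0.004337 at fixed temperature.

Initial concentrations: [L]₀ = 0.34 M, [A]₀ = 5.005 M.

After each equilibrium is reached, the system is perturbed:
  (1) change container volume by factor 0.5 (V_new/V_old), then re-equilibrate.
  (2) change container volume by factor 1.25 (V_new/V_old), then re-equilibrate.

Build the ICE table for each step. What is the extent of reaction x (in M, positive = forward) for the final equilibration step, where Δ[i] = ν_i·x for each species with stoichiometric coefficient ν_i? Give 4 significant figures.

x = 0 M

Q₀ = 3190 vs Keq = 0.004337 ⇒ Q>K, reverse
Step 1:
                  L         A
  init         0.34     5.005
  Δ           4.256    -4.256
  eq          4.596    0.7494
  solve Keq expr → x = -1.419; check Q = 0.004337
Then change container volume by factor 0.5 (V_new/V_old).
Step 2:
                  L         A
  init        9.191     1.499
  Δ               0         0
  eq          9.191     1.499
  solve Keq expr → x = 0; check Q = 0.004337
Then change container volume by factor 1.25 (V_new/V_old).
Step 3:
                  L         A
  init        7.353     1.199
  Δ               0         0
  eq          7.353     1.199
  solve Keq expr → x = 0; check Q = 0.004337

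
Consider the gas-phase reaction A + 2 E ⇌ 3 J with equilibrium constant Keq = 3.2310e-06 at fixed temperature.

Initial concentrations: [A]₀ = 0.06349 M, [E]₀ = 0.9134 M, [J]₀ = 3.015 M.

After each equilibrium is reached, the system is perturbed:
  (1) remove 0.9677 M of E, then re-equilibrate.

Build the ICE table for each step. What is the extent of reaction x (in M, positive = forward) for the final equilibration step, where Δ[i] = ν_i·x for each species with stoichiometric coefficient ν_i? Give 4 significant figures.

x = -0.002402 M

Q₀ = 517.4 vs Keq = 3.2310e-06 ⇒ Q>K, reverse
Step 1:
                    A           E           J
  Initial     0.06349      0.9134       3.015
  Change       0.9948        1.99      -2.984
  Equil         1.058       2.903     0.03066
  solve Keq expr → x = -0.9948; check Q = 3.2310e-06
Then remove 0.9677 M of E.
Step 2:
                    A           E           J
  Initial       1.058       1.935     0.03066
  Change     0.002402    0.004804   -0.007205
  Equil         1.061        1.94     0.02345
  solve Keq expr → x = -0.002402; check Q = 3.2310e-06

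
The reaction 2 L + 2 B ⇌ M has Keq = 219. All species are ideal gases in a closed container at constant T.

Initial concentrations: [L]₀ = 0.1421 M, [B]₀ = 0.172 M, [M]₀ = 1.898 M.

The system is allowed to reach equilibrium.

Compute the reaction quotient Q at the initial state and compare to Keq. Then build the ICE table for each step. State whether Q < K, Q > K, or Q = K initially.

Q₀ = 3177 vs Keq = 219 ⇒ Q>K, reverse
Step 1:
                   L          B          M
  Initial     0.1421      0.172      1.898
  Change      0.1455     0.1455   -0.07273
  Equil       0.2876     0.3175      1.825
  solve Keq expr → x = -0.07273; check Q = 219

Q₀ = 3177; Q > K (proceeds reverse)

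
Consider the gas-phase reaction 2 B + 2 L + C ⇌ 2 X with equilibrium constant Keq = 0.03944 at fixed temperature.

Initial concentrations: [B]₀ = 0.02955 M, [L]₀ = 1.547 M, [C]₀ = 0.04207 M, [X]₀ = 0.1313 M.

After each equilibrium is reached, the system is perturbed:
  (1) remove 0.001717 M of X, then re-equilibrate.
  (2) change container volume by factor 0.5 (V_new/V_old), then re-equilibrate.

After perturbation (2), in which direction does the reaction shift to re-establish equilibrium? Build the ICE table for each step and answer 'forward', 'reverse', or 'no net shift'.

Direction: forward

Q₀ = 196.1 vs Keq = 0.03944 ⇒ Q>K, reverse
Step 1:
                    B           L           C           X
  init        0.02955       1.547     0.04207      0.1313
  Δ            0.1161      0.1161     0.05804     -0.1161
  eq           0.1456       1.663      0.1001     0.01522
  solve Keq expr → x = -0.05804; check Q = 0.03944
Then remove 0.001717 M of X.
Step 2:
                    B           L           C           X
  init         0.1456       1.663      0.1001      0.0135
  Δ         -0.001491   -0.001491 -7.4574e-04    0.001491
  eq           0.1441       1.662     0.09936     0.01499
  solve Keq expr → x = 7.4574e-04; check Q = 0.03944
Then change container volume by factor 0.5 (V_new/V_old).
Step 3:
                    B           L           C           X
  init         0.2883       3.323      0.1987     0.02999
  Δ          -0.03889    -0.03889    -0.01944     0.03889
  eq           0.2494       3.284      0.1793     0.06888
  solve Keq expr → x = 0.01944; check Q = 0.03944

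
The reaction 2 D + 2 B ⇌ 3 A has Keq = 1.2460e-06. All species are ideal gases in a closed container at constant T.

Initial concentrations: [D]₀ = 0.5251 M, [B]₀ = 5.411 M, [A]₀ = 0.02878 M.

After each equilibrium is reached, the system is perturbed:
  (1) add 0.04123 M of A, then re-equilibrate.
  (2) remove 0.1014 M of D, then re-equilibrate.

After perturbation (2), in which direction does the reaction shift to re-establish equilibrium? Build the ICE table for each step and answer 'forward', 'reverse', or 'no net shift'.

Q₀ = 2.9528e-06 vs Keq = 1.2460e-06 ⇒ Q>K, reverse
Step 1:
                  D         B         A
  I          0.5251     5.411   0.02878
  C        0.004701  0.004701 -0.007052
  E          0.5298     5.416   0.02173
  solve Keq expr → x = -0.002351; check Q = 1.2460e-06
Then add 0.04123 M of A.
Step 2:
                  D         B         A
  I          0.5298     5.416   0.06296
  C         0.02695   0.02695  -0.04042
  E          0.5568     5.443   0.02253
  solve Keq expr → x = -0.01347; check Q = 1.2460e-06
Then remove 0.1014 M of D.
Step 3:
                  D         B         A
  I          0.4554     5.443   0.02253
  C        0.001846  0.001846 -0.002769
  E          0.4572     5.444   0.01976
  solve Keq expr → x = -9.2294e-04; check Q = 1.2460e-06

Direction: reverse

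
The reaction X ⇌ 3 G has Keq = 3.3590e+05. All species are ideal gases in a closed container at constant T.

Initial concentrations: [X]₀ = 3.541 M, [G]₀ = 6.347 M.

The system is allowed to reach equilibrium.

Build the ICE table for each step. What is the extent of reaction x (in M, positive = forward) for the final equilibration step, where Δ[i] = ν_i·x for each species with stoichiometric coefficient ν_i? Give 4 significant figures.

x = 3.527 M

Q₀ = 72.21 vs Keq = 3.3590e+05 ⇒ Q<K, forward
Step 1:
                  X         G
  I           3.541     6.347
  C          -3.527     10.58
  E         0.01444     16.93
  solve Keq expr → x = 3.527; check Q = 3.3590e+05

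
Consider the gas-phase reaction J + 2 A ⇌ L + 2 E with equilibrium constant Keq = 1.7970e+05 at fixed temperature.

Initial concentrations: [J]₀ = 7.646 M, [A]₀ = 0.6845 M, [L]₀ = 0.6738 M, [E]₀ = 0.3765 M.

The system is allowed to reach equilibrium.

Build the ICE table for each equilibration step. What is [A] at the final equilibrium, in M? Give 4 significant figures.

[A]_eq = 9.3246e-04 M

Q₀ = 0.02666 vs Keq = 1.7970e+05 ⇒ Q<K, forward
Step 1:
                  J         A         L         E
  Initial     7.646    0.6845    0.6738    0.3765
  Change    -0.3418   -0.6836    0.3418    0.6836
  Equil       7.304 9.3246e-04     1.016      1.06
  solve Keq expr → x = 0.3418; check Q = 1.7970e+05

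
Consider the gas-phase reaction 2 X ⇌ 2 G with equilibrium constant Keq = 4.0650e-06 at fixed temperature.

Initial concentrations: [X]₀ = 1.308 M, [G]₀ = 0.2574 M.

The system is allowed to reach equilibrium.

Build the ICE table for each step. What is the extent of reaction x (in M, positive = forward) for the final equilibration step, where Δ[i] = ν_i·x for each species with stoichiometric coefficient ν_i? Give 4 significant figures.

Q₀ = 0.03873 vs Keq = 4.0650e-06 ⇒ Q>K, reverse
Step 1:
                   X          G
  I            1.308     0.2574
  C           0.2543    -0.2543
  E            1.562    0.00315
  solve Keq expr → x = -0.1271; check Q = 4.0650e-06

x = -0.1271 M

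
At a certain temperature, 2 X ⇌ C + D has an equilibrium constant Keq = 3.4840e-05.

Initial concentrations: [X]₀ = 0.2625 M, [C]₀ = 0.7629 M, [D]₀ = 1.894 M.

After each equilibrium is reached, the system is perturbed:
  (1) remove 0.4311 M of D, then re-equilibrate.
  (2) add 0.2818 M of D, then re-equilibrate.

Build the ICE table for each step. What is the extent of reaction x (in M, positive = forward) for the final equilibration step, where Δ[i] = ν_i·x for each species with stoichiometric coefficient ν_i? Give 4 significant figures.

x = -4.5635e-05 M

Q₀ = 20.97 vs Keq = 3.4840e-05 ⇒ Q>K, reverse
Step 1:
                   X          C          D
  init        0.2625     0.7629      1.894
  Δ            1.526    -0.7628    -0.7628
  eq           1.788 9.8475e-05      1.131
  solve Keq expr → x = -0.7628; check Q = 3.4840e-05
Then remove 0.4311 M of D.
Step 2:
                   X          C          D
  init         1.788 9.8475e-05     0.7001
  Δ       -1.2120e-04 6.0602e-05 6.0602e-05
  eq           1.788 1.5908e-04     0.7002
  solve Keq expr → x = 6.0602e-05; check Q = 3.4840e-05
Then add 0.2818 M of D.
Step 3:
                   X          C          D
  init         1.788 1.5908e-04      0.982
  Δ       9.1269e-05 -4.5635e-05 -4.5635e-05
  eq           1.788 1.1344e-04     0.9819
  solve Keq expr → x = -4.5635e-05; check Q = 3.4840e-05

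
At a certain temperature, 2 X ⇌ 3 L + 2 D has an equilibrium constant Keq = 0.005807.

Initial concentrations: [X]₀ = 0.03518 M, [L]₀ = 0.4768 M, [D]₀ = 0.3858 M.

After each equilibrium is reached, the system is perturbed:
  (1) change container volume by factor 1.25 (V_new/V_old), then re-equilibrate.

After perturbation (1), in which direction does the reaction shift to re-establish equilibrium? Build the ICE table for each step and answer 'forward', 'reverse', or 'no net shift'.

Direction: forward

Q₀ = 13.04 vs Keq = 0.005807 ⇒ Q>K, reverse
Step 1:
                  X         L         D
  init      0.03518    0.4768    0.3858
  Δ           0.188    -0.282    -0.188
  eq         0.2232    0.1948    0.1978
  solve Keq expr → x = -0.094; check Q = 0.005807
Then change container volume by factor 1.25 (V_new/V_old).
Step 2:
                  X         L         D
  init       0.1785    0.1558    0.1582
  Δ        -0.01313    0.0197   0.01313
  eq         0.1654    0.1755    0.1714
  solve Keq expr → x = 0.006567; check Q = 0.005807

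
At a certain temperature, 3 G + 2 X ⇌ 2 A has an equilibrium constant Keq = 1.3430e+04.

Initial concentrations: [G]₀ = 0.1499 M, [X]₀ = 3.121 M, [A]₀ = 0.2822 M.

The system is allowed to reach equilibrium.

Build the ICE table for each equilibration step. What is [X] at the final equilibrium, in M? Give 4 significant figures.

[X]_eq = 3.028 M

Q₀ = 2.427 vs Keq = 1.3430e+04 ⇒ Q<K, forward
Step 1:
                  G         X         A
  init       0.1499     3.121    0.2822
  Δ         -0.1394  -0.09296   0.09296
  eq        0.01046     3.028    0.3752
  solve Keq expr → x = 0.04648; check Q = 1.3430e+04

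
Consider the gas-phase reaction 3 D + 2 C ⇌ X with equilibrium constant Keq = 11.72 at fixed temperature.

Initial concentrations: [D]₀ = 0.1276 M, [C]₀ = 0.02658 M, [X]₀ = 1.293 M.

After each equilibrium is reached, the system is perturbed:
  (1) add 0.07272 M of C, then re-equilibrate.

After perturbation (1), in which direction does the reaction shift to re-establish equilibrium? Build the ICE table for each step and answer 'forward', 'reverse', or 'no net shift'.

Q₀ = 8.8092e+05 vs Keq = 11.72 ⇒ Q>K, reverse
Step 1:
                  D         C         X
  Initial    0.1276   0.02658     1.293
  Change     0.6388    0.4259   -0.2129
  Equil      0.7664    0.4525      1.08
  solve Keq expr → x = -0.2129; check Q = 11.72
Then add 0.07272 M of C.
Step 2:
                  D         C         X
  Initial    0.7664    0.5252      1.08
  Change   -0.04292  -0.02861   0.01431
  Equil      0.7235    0.4966     1.094
  solve Keq expr → x = 0.01431; check Q = 11.72

Direction: forward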